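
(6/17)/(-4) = -3/34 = -0.09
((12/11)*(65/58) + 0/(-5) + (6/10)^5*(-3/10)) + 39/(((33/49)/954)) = 550738267449/9968750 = 55246.47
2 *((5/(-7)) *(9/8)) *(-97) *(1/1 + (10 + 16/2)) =82935/28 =2961.96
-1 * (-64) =64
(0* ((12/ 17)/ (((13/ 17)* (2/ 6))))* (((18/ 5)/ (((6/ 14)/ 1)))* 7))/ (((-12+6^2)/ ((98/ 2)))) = 0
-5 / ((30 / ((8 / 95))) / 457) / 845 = -1828 / 240825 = -0.01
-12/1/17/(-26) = 6/221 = 0.03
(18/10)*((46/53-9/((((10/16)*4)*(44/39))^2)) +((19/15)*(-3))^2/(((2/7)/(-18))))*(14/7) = -5252151177/1603250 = -3275.94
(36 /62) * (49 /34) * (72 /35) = 4536 /2635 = 1.72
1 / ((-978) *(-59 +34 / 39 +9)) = 0.00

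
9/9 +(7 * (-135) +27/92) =-86821/92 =-943.71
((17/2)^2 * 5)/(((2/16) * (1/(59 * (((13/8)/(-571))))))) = -1108315/2284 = -485.25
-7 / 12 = -0.58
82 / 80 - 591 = -23599 / 40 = -589.98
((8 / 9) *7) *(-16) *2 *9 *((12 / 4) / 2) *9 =-24192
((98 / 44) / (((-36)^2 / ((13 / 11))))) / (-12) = -637 / 3763584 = -0.00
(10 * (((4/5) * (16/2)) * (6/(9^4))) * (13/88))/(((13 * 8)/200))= 400/24057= 0.02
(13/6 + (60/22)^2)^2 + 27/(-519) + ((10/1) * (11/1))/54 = 25778201759/273552444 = 94.23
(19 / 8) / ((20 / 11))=1.31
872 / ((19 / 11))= 9592 / 19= 504.84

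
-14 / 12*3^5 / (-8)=567 / 16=35.44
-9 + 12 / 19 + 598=11203 / 19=589.63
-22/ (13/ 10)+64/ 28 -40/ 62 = -43112/ 2821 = -15.28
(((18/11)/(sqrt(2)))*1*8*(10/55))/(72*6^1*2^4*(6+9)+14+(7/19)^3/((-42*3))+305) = 17778528*sqrt(2)/1553630863169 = 0.00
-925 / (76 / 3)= -2775 / 76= -36.51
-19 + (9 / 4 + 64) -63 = -63 / 4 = -15.75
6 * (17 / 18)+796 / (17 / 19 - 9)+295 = 46768 / 231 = 202.46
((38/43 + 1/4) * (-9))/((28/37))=-64935/4816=-13.48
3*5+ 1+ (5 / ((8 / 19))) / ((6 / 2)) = 479 / 24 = 19.96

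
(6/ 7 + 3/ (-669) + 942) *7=1471793/ 223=6599.97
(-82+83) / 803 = 0.00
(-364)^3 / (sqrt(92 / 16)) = -96457088*sqrt(23) / 23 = -20112693.19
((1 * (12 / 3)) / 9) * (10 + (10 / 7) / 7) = 2000 / 441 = 4.54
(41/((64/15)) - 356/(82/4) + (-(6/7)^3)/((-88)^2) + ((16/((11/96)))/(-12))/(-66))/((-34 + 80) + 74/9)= -7429668591/53145089536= -0.14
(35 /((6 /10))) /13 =175 /39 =4.49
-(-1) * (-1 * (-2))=2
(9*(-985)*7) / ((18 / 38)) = -131005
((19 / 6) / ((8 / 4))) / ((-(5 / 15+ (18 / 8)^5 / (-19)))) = 92416 / 157691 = 0.59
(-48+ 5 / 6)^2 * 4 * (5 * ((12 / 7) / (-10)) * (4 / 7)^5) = -164022272 / 352947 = -464.72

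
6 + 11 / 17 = 113 / 17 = 6.65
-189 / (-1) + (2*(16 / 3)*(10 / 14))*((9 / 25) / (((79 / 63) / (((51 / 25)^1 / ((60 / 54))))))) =9530163 / 49375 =193.02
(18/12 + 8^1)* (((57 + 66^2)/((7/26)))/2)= 1090011/14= 77857.93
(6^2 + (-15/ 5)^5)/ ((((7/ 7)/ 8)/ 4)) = -6624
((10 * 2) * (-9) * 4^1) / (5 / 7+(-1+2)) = -420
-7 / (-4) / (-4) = -7 / 16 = -0.44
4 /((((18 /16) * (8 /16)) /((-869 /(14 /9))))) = -27808 /7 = -3972.57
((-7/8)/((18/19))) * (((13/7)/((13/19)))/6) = -361/864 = -0.42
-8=-8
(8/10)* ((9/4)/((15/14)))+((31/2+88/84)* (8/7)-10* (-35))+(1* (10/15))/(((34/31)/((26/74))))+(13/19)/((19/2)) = 309489038381/834478575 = 370.88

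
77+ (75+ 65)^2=19677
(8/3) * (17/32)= 17/12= 1.42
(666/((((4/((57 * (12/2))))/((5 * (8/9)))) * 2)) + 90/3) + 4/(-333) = 42147806/333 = 126569.99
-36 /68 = -9 /17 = -0.53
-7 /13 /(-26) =7 /338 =0.02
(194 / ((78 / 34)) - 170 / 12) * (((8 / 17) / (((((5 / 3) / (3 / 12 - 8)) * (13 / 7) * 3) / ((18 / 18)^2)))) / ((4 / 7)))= -490637 / 10140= -48.39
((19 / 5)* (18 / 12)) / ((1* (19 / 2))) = 3 / 5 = 0.60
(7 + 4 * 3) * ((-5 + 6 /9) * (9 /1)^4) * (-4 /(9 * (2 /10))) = 1200420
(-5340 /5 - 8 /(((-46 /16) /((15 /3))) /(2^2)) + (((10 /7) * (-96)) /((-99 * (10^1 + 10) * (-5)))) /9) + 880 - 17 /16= -510348413 /3825360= -133.41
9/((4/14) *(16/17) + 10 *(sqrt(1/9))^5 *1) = 260253/8966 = 29.03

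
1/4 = 0.25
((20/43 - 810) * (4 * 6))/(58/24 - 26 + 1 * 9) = 2005056/1505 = 1332.26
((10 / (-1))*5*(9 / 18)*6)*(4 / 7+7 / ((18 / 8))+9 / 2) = -25775 / 21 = -1227.38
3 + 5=8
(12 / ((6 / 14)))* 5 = 140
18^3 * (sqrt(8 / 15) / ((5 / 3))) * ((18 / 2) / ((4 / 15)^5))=17055599.04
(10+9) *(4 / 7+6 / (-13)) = 190 / 91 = 2.09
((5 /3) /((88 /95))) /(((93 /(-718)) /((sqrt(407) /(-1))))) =170525*sqrt(407) /12276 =280.24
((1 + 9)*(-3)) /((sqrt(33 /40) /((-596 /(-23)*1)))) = -855.88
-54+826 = 772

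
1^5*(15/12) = 5/4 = 1.25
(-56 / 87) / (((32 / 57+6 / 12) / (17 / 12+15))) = -104804 / 10527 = -9.96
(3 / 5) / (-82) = -3 / 410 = -0.01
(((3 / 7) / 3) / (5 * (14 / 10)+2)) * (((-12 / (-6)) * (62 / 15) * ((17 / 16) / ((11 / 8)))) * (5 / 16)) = 527 / 16632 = 0.03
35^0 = 1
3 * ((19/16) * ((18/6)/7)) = 171/112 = 1.53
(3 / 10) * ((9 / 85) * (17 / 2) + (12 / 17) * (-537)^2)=103813299 / 1700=61066.65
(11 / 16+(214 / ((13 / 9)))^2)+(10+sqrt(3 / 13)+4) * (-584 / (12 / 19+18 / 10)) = 1658628835 / 89232 - 55480 * sqrt(39) / 3003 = 18472.45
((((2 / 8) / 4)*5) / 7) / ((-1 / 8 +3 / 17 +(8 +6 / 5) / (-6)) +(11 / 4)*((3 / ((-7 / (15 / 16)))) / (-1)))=-5100 / 43063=-0.12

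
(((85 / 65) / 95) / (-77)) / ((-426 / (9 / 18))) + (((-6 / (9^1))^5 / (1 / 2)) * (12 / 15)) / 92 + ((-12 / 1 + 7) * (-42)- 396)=-28075559744593 / 150942011220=-186.00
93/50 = 1.86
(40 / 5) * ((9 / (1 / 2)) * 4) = 576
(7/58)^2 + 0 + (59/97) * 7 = 1394085/326308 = 4.27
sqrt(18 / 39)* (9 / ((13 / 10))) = 90* sqrt(78) / 169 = 4.70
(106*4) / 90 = 212 / 45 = 4.71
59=59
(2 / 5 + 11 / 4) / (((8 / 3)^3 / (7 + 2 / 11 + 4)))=209223 / 112640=1.86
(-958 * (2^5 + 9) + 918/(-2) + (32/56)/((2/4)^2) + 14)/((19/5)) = -1390225/133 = -10452.82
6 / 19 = 0.32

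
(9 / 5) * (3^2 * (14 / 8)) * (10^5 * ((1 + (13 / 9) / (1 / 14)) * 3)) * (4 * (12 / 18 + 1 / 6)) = 601650000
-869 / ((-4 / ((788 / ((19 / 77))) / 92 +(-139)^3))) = -509929345123 / 874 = -583443186.64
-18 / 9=-2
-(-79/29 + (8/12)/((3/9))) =21/29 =0.72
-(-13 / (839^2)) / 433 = 13 / 304797793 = 0.00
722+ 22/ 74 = 26725/ 37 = 722.30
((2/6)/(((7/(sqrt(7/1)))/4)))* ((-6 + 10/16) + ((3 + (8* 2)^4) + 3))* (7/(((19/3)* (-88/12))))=-142989* sqrt(7)/76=-4977.81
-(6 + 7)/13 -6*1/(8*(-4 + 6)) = -11/8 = -1.38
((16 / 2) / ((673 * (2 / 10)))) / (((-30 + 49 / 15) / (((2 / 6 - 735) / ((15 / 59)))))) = 5201440 / 809619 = 6.42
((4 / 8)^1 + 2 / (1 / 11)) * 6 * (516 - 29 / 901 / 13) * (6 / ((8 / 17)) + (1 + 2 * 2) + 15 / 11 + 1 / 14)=4821292936485 / 3607604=1336425.21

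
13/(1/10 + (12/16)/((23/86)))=1495/334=4.48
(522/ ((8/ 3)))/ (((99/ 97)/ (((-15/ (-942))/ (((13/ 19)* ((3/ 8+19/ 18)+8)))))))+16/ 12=851783/ 471471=1.81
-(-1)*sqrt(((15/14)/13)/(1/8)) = 2*sqrt(1365)/91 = 0.81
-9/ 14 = -0.64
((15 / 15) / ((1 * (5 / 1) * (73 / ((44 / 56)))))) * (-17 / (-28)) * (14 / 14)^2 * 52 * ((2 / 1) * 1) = 2431 / 17885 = 0.14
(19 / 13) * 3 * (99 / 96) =1881 / 416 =4.52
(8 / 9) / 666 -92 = -275720 / 2997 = -92.00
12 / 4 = 3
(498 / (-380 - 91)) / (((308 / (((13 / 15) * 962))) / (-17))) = 8822983 / 181335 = 48.66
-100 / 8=-25 / 2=-12.50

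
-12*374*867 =-3891096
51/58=0.88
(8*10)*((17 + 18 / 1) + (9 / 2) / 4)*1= 2890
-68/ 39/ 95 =-68/ 3705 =-0.02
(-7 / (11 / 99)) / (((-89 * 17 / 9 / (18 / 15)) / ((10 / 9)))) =756 / 1513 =0.50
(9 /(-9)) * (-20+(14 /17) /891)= 302926 /15147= 20.00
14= 14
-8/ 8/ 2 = -1/ 2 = -0.50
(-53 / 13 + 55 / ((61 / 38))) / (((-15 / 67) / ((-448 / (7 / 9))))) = 307925568 / 3965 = 77660.93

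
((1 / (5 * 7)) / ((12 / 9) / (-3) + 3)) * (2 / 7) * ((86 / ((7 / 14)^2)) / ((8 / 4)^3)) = 774 / 5635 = 0.14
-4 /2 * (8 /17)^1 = -16 /17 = -0.94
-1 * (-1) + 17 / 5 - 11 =-33 / 5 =-6.60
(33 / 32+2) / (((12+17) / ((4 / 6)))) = 97 / 1392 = 0.07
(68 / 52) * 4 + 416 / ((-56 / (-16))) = 11292 / 91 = 124.09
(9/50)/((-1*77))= -9/3850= -0.00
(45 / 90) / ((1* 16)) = 1 / 32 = 0.03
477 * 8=3816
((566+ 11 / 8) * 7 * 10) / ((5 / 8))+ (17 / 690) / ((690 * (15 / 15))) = 30254250617 / 476100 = 63546.00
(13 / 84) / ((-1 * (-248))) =13 / 20832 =0.00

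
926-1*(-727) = 1653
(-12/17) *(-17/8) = 3/2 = 1.50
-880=-880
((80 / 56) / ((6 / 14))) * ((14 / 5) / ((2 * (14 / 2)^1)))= 2 / 3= 0.67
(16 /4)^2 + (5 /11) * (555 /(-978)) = 56451 /3586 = 15.74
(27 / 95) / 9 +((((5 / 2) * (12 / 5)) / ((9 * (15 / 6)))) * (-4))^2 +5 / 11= 76364 / 47025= 1.62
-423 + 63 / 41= -17280 / 41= -421.46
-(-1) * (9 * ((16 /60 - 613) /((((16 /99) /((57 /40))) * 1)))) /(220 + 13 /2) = -51864813 /241600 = -214.67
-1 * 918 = -918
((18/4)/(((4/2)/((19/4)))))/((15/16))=57/5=11.40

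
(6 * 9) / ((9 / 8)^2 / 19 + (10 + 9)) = 65664 / 23185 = 2.83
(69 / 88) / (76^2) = 69 / 508288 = 0.00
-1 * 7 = -7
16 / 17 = 0.94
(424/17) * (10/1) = 4240/17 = 249.41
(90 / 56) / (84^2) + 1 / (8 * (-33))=-2579 / 724416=-0.00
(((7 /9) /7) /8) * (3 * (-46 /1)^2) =529 /6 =88.17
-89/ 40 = -2.22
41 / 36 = 1.14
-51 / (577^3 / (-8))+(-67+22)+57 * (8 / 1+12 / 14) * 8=5370540625437 / 1344700231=3993.86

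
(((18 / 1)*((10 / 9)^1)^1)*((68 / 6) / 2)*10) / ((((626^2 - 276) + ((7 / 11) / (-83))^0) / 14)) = 6800 / 167829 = 0.04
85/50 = 17/10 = 1.70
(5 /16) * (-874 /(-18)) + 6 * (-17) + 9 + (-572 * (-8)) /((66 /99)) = 977209 /144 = 6786.17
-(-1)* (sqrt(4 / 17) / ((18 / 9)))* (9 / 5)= 9* sqrt(17) / 85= 0.44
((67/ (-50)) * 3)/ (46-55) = 67/ 150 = 0.45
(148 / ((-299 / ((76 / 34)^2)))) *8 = -1709696 / 86411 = -19.79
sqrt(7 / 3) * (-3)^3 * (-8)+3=3+72 * sqrt(21)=332.95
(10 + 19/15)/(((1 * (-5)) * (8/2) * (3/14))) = -2.63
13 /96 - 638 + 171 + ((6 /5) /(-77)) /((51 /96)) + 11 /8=-292494847 /628320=-465.52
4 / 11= 0.36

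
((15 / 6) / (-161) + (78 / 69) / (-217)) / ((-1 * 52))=9 / 22568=0.00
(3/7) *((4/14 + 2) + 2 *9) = 426/49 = 8.69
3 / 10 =0.30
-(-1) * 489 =489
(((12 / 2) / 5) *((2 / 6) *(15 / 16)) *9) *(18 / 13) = 243 / 52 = 4.67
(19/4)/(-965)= -19/3860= -0.00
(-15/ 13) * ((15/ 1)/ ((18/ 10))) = -125/ 13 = -9.62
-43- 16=-59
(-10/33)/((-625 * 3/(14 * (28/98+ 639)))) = 716/495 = 1.45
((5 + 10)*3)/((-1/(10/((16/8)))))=-225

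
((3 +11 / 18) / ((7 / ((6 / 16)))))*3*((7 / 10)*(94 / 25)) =1.53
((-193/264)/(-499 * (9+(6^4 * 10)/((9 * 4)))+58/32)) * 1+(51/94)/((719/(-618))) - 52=-172370934957847/3285362590323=-52.47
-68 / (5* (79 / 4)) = -272 / 395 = -0.69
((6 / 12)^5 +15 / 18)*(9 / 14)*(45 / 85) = 2241 / 7616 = 0.29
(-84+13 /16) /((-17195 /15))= 3993 /55024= 0.07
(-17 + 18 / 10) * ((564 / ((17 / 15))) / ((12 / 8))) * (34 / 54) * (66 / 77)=-57152 / 21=-2721.52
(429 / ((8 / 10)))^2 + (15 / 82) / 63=3961482565 / 13776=287564.07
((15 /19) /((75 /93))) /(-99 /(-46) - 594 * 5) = -1426 /4323165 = -0.00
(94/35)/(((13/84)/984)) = 1109952/65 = 17076.18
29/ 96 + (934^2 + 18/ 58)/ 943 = 2429433031/ 2625312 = 925.39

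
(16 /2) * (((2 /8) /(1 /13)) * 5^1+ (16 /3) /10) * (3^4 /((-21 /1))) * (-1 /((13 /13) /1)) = 18126 /35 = 517.89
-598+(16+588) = 6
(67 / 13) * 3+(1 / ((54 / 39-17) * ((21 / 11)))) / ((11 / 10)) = 855173 / 55419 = 15.43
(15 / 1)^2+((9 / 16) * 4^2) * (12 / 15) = 232.20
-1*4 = -4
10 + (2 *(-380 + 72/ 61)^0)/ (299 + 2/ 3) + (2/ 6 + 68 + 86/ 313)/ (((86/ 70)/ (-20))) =-40178162408/ 36298923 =-1106.87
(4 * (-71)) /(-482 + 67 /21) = 5964 /10055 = 0.59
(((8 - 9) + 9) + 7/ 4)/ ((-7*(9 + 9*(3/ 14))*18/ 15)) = -65/ 612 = -0.11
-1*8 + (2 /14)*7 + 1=-6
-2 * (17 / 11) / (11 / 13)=-442 / 121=-3.65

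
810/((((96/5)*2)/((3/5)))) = 405/32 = 12.66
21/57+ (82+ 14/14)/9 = 1640/171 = 9.59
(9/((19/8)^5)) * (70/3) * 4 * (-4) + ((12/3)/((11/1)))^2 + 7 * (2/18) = -117445608611/2696471811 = -43.56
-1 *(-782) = 782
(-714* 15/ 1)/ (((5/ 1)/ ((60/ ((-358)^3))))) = 16065/ 5735339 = 0.00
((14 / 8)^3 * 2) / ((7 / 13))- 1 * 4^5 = -32131 / 32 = -1004.09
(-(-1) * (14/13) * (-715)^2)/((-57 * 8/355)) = -97722625/228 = -428608.00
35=35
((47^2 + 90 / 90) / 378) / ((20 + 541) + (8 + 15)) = 1105 / 110376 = 0.01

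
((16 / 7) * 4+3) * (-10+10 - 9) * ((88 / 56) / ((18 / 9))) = -8415 / 98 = -85.87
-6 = -6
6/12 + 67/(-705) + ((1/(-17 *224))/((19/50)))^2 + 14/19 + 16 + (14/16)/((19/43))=17642702749073/922635598080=19.12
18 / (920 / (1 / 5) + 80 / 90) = 0.00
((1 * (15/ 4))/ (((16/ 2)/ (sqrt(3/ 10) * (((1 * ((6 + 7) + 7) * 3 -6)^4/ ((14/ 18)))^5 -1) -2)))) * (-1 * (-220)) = -825/ 4 + 433083549822625895381277739795522605395805 * sqrt(30)/ 268912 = 8821087549914644401837471000000000000.00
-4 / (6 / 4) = -8 / 3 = -2.67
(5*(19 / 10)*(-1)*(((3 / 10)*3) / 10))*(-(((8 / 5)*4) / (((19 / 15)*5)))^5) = 9172942848 / 10181328125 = 0.90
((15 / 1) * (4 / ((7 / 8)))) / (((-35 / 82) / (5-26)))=23616 / 7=3373.71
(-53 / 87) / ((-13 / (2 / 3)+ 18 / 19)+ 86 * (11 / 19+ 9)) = -2014 / 2662113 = -0.00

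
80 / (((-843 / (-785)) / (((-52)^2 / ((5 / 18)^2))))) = 733584384 / 281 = 2610620.58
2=2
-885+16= -869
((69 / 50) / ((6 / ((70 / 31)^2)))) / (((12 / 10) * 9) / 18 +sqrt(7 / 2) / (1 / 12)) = -5635 / 4033317 +56350 * sqrt(14) / 4033317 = 0.05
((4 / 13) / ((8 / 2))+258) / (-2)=-3355 / 26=-129.04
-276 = -276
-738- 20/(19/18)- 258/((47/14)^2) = -32730630/41971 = -779.84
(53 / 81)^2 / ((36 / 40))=28090 / 59049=0.48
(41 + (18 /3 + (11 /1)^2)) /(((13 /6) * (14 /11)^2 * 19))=4356 /1729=2.52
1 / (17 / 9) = 0.53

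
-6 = -6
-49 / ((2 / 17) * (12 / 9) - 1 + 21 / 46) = 114954 / 907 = 126.74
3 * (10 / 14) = 15 / 7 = 2.14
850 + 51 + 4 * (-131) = 377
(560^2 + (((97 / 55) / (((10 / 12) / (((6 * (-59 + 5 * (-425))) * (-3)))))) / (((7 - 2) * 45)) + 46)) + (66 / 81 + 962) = 58467900002 / 185625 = 314978.59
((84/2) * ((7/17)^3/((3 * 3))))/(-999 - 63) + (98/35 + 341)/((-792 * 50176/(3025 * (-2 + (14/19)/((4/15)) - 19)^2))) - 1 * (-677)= 61871189249470471/92580533010432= 668.30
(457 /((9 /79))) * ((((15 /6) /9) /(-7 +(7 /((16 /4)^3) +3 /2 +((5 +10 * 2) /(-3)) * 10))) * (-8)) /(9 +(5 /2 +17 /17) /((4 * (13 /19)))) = 961206272 /98336241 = 9.77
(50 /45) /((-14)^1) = -5 /63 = -0.08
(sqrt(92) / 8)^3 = 23 * sqrt(23) / 64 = 1.72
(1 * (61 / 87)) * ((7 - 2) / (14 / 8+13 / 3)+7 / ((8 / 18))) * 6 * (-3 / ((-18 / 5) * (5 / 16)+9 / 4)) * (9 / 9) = -393572 / 2117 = -185.91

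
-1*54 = -54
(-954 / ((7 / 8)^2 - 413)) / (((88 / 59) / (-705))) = -317453040 / 290213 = -1093.86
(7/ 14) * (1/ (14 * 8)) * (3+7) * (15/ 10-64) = -625/ 224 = -2.79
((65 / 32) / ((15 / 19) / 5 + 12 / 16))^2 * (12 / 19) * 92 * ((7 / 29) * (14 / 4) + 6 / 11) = 71203925 / 176088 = 404.37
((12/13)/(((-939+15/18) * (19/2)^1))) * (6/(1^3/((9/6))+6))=-0.00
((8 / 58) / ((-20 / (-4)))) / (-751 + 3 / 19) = -38 / 1034285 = -0.00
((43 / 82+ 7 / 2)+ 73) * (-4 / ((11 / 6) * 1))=-75792 / 451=-168.05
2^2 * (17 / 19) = 68 / 19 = 3.58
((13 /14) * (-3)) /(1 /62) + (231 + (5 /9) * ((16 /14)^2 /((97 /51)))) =836536 /14259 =58.67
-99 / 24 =-33 / 8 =-4.12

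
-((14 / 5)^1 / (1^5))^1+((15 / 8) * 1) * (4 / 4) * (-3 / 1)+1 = -297 / 40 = -7.42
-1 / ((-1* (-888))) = -1 / 888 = -0.00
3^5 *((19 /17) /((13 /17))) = 4617 /13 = 355.15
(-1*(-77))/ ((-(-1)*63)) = 11/ 9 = 1.22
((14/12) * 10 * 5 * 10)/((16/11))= 9625/24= 401.04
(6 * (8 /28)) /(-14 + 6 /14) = -12 /95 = -0.13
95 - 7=88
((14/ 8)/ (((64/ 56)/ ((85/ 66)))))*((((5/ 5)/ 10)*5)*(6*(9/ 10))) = 7497/ 1408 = 5.32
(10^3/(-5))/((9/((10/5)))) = -400/9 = -44.44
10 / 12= 5 / 6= 0.83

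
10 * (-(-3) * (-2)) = -60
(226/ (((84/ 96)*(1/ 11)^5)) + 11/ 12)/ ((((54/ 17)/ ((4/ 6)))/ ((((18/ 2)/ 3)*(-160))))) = -2376030549640/ 567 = -4190530069.91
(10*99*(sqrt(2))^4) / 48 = 165 / 2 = 82.50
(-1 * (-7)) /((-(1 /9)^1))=-63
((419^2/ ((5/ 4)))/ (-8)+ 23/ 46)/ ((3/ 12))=-351112/ 5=-70222.40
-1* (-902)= 902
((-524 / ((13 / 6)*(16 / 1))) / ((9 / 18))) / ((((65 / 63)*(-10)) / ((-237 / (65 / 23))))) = -134961309 / 549250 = -245.72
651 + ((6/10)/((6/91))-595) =651/10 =65.10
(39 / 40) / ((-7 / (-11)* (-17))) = -429 / 4760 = -0.09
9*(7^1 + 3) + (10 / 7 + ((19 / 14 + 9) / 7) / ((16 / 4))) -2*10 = 28145 / 392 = 71.80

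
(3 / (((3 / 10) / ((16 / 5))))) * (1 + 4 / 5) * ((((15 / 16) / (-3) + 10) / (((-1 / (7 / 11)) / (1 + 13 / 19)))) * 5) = -624960 / 209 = -2990.24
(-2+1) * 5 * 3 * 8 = -120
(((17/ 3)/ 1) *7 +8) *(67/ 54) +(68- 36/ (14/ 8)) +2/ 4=60709/ 567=107.07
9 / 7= 1.29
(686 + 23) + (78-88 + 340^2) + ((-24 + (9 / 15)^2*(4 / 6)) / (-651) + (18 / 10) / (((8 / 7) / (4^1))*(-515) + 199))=76341617818 / 656425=116299.07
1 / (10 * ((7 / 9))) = 9 / 70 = 0.13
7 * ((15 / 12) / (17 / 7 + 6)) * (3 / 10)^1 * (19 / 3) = 931 / 472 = 1.97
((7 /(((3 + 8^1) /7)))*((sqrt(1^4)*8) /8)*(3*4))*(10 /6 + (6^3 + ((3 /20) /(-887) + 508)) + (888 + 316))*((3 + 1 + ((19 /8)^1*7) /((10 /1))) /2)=2279562001647 /7805600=292041.87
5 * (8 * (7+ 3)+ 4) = 420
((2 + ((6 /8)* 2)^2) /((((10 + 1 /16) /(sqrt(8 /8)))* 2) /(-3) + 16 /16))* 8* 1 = -816 /137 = -5.96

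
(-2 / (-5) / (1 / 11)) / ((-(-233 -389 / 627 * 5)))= 6897 / 370090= 0.02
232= 232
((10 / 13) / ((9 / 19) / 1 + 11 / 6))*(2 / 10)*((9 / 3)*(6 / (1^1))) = 4104 / 3419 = 1.20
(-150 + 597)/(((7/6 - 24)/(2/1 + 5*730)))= -71493.90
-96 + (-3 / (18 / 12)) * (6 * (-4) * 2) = 0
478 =478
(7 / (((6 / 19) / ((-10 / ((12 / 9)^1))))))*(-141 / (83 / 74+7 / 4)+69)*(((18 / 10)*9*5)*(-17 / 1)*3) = 273321783 / 20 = 13666089.15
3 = 3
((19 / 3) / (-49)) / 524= -19 / 77028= -0.00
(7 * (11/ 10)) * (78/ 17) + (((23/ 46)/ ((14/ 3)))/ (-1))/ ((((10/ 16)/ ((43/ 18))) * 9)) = 566836/ 16065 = 35.28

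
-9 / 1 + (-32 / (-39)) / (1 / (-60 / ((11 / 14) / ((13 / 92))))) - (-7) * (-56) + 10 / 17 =-1760251 / 4301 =-409.27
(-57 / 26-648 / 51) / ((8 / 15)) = -98775 / 3536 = -27.93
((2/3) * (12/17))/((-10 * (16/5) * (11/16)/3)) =-12/187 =-0.06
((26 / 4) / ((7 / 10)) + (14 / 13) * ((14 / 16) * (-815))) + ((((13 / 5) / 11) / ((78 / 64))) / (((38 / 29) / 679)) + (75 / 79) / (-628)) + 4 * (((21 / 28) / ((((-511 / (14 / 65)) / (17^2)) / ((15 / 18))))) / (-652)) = -110849531474567437 / 168413203538580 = -658.20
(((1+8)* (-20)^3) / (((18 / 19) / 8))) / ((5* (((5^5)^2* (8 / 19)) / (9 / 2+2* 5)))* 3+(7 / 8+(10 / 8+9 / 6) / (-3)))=-0.14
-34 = -34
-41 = -41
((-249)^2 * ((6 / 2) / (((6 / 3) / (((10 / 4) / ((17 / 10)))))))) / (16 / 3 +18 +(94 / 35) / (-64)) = 7812126000 / 1330403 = 5872.00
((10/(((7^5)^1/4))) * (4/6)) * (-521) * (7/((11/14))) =-83360/11319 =-7.36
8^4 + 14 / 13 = 53262 / 13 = 4097.08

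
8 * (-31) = -248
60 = 60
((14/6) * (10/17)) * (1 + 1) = 140/51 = 2.75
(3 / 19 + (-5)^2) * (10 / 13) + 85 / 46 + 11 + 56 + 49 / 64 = 32346497 / 363584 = 88.97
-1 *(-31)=31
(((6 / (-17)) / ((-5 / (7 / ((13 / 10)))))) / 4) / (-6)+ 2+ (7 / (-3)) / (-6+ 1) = 16249 / 6630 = 2.45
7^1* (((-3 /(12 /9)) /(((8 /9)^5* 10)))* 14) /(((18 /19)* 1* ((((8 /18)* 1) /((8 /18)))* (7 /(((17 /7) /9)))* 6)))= -706401 /2621440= -0.27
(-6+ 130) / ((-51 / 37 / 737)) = -3381356 / 51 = -66301.10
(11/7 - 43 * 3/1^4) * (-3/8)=669/14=47.79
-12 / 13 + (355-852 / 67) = 341.36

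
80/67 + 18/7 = 1766/469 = 3.77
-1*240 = -240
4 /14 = 2 /7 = 0.29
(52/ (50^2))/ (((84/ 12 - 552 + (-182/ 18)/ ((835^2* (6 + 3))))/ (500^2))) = -73417792500/ 7694749429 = -9.54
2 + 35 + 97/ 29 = 1170/ 29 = 40.34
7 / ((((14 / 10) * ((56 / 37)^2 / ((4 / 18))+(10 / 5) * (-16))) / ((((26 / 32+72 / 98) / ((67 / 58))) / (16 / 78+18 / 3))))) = -323816415 / 6508429312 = -0.05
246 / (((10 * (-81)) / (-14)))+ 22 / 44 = 1283 / 270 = 4.75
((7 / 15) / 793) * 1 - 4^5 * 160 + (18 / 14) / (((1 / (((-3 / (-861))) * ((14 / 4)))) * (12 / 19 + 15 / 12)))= -6152603722571 / 37552515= -163839.99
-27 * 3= -81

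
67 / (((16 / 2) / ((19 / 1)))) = 1273 / 8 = 159.12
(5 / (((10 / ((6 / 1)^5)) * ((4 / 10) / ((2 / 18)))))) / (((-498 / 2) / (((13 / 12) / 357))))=-130 / 9877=-0.01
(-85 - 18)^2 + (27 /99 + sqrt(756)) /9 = 2 * sqrt(21) /3 + 350098 /33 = 10612.09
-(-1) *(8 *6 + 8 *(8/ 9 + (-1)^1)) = 424/ 9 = 47.11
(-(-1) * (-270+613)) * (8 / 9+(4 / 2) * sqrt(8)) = 2744 / 9+1372 * sqrt(2) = 2245.19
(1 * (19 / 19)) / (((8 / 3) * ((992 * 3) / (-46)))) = -23 / 3968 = -0.01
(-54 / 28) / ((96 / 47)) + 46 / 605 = -235307 / 271040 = -0.87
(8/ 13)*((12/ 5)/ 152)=12/ 1235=0.01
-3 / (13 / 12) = -36 / 13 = -2.77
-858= -858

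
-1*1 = -1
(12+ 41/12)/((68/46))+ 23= 13639/408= 33.43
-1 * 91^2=-8281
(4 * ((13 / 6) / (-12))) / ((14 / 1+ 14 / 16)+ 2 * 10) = -52 / 2511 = -0.02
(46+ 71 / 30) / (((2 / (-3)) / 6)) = -4353 / 10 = -435.30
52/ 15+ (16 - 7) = 187/ 15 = 12.47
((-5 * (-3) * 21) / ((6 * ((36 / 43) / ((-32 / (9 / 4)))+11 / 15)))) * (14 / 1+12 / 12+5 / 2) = 18963000 / 13921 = 1362.19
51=51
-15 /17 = -0.88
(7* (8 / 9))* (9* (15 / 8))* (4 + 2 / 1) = 630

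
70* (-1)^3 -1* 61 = -131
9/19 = 0.47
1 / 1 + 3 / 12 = 5 / 4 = 1.25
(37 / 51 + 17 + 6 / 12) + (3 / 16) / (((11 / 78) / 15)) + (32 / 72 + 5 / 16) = 1048189 / 26928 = 38.93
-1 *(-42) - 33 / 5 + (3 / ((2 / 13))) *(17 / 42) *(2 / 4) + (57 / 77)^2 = 9461359 / 237160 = 39.89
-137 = -137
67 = 67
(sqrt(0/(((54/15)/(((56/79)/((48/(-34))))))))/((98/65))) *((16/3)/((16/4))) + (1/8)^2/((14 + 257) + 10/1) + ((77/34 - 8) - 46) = -15816911/305728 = -51.74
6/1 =6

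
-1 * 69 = -69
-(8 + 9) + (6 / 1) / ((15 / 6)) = -73 / 5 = -14.60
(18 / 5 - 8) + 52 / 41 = -642 / 205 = -3.13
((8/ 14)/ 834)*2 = 4/ 2919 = 0.00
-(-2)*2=4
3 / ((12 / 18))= 9 / 2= 4.50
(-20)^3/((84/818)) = -1636000/21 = -77904.76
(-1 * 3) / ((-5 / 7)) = 4.20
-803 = -803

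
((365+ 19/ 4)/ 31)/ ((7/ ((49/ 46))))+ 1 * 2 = 21761/ 5704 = 3.82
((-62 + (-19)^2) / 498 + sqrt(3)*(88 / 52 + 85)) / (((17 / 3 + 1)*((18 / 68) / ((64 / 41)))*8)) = 10166 / 153135 + 76636*sqrt(3) / 7995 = 16.67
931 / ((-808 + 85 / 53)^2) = 2615179 / 1826622121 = 0.00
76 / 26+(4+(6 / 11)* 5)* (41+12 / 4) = 3886 / 13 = 298.92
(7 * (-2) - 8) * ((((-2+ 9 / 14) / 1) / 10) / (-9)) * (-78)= 2717 / 105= 25.88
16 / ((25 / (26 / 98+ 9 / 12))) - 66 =-80054 / 1225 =-65.35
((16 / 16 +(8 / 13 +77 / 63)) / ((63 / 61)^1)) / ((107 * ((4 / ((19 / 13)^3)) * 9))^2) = 0.00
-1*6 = -6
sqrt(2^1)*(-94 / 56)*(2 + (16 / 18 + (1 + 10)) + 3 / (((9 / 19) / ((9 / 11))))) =-22184*sqrt(2) / 693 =-45.27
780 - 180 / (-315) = 5464 / 7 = 780.57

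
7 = 7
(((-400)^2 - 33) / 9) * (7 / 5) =1119769 / 45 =24883.76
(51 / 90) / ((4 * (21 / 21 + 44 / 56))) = 119 / 1500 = 0.08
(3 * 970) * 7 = 20370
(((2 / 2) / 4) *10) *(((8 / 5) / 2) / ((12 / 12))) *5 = 10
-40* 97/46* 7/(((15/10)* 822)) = -13580/28359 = -0.48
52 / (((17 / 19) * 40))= 247 / 170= 1.45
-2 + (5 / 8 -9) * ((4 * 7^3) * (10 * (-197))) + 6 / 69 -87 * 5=22635848.09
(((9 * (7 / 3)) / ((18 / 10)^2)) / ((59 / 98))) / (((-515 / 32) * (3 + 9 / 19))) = -1042720 / 5414607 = -0.19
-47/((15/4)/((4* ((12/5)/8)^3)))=-846/625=-1.35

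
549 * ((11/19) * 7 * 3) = 126819/19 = 6674.68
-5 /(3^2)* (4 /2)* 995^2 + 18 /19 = -188104588 /171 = -1100026.83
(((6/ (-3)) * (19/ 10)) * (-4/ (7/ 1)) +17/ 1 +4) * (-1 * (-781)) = 633391/ 35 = 18096.89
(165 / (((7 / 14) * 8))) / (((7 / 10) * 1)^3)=41250 / 343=120.26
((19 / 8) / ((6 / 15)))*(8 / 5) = 19 / 2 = 9.50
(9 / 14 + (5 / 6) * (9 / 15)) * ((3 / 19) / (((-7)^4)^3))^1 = 24 / 1840891197733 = 0.00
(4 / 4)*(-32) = -32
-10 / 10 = -1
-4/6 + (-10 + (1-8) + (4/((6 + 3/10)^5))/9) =-17.67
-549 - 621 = -1170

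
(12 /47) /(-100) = -0.00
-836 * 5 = -4180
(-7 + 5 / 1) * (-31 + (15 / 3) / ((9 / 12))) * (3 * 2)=292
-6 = -6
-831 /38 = -21.87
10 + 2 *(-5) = 0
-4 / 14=-2 / 7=-0.29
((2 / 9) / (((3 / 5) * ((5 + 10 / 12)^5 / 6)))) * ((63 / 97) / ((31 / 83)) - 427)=-126268416 / 902475875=-0.14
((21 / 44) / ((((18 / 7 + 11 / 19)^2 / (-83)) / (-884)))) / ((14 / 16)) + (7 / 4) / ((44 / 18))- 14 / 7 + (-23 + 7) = 62031082503 / 15449368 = 4015.12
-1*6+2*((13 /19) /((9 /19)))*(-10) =-314 /9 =-34.89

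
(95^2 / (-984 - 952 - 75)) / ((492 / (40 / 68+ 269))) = -41361575 / 16820004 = -2.46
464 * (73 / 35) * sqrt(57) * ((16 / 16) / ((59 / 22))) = 745184 * sqrt(57) / 2065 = 2724.46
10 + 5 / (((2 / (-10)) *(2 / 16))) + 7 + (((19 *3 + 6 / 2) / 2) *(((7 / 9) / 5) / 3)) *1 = -1633 / 9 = -181.44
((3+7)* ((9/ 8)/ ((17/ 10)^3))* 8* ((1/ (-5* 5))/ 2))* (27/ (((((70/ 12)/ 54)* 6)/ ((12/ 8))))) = -22.89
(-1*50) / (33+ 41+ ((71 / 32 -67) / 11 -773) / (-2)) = -7040 / 65253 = -0.11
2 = 2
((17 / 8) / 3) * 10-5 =25 / 12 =2.08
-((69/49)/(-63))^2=-529/1058841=-0.00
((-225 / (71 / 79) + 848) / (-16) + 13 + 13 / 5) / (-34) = 123557 / 193120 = 0.64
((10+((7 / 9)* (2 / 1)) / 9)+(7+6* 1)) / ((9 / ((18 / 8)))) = 1877 / 324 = 5.79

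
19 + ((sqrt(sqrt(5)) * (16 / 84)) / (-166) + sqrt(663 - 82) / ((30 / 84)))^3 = 19 + 8 * (-5 * 5^(1 / 4) + 12201 * sqrt(581))^3 / 661914925875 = 307419.92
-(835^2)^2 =-486122700625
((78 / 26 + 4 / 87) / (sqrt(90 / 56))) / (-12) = -53 * sqrt(35) / 1566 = -0.20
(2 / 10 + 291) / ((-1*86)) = -728 / 215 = -3.39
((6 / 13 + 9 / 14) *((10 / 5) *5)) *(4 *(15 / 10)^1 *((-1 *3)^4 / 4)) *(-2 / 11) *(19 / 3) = -1546695 / 1001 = -1545.15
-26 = -26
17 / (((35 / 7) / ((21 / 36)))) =119 / 60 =1.98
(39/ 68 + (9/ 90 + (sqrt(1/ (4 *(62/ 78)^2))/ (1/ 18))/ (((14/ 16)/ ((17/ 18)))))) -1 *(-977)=73034433/ 73780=989.89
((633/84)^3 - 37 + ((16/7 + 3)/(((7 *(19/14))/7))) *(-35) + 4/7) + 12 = 111440145/417088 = 267.19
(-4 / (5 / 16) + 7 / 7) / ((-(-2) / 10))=-59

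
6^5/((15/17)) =44064/5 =8812.80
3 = 3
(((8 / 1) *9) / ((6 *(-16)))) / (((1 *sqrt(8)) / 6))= -9 *sqrt(2) / 8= -1.59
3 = 3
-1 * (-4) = 4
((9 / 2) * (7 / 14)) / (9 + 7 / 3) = 27 / 136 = 0.20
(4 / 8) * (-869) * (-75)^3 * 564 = 103383843750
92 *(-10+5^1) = -460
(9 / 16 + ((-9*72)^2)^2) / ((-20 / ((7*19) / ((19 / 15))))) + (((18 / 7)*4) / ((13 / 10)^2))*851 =-70084833039012195 / 75712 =-925676683207.58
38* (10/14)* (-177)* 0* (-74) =0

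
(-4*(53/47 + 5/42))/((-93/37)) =182114/91791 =1.98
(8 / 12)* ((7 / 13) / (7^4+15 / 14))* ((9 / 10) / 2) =147 / 2185885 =0.00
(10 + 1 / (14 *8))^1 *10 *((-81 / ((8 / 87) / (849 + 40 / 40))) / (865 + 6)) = -16786834875 / 195104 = -86040.44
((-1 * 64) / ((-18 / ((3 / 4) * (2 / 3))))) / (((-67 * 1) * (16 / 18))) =-2 / 67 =-0.03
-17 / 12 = -1.42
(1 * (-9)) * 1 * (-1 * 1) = 9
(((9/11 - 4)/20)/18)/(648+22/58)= -203/14891976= -0.00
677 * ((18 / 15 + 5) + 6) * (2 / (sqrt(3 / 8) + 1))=660752 / 25 - 165188 * sqrt(6) / 25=10245.03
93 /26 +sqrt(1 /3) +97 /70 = sqrt(3) /3 +2258 /455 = 5.54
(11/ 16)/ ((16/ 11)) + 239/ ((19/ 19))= 61305/ 256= 239.47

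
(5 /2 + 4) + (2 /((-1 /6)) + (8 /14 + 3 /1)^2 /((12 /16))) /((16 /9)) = 913 /98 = 9.32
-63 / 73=-0.86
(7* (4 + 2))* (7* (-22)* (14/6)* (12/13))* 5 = -69655.38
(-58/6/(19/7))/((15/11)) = -2233/855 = -2.61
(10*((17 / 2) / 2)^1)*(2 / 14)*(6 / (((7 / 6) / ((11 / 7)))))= 16830 / 343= 49.07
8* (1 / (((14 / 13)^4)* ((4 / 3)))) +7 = 11.46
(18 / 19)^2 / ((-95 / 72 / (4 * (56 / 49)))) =-746496 / 240065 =-3.11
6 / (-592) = -3 / 296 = -0.01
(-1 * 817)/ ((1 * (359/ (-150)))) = 122550/ 359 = 341.36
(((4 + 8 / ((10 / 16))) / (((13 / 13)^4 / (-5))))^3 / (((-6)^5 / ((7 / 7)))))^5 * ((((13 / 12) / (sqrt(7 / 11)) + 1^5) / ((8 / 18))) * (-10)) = -176337998940740 * sqrt(77) / 19683- 379804920795440 / 6561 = -136502282336.80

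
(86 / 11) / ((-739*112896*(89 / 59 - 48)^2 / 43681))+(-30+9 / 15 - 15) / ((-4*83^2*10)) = 8607419296806727 / 54055614177140284800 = 0.00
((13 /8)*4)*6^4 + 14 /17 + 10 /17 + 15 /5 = 143283 /17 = 8428.41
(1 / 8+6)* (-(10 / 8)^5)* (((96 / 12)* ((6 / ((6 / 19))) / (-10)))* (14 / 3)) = 4073125 / 3072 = 1325.89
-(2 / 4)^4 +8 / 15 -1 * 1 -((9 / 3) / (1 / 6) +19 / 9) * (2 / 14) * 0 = -127 / 240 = -0.53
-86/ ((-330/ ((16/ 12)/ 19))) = 172/ 9405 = 0.02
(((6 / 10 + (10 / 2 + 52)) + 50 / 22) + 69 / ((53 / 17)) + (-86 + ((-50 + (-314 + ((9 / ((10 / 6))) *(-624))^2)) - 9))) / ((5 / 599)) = 99123736525273 / 72875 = 1360188494.34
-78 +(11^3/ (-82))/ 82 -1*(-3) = -505631/ 6724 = -75.20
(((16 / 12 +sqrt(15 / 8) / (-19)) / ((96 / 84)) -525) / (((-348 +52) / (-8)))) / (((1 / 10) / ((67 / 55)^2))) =-14108927 / 67155 -31423 * sqrt(30) / 6805040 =-210.12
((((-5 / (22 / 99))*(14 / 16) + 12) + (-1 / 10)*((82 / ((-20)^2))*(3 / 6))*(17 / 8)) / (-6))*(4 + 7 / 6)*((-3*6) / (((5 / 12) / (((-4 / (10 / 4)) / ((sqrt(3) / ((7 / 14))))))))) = 7647607*sqrt(3) / 100000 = 132.46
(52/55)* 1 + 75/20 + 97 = 22373/220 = 101.70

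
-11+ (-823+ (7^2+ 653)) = -132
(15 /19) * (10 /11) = 150 /209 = 0.72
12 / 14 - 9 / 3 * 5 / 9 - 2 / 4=-1.31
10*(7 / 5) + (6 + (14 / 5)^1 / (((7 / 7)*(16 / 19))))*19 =7647 / 40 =191.18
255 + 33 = 288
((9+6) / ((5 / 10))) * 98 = 2940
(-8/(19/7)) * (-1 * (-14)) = -784/19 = -41.26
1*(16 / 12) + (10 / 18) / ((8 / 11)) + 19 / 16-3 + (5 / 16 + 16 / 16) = 115 / 72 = 1.60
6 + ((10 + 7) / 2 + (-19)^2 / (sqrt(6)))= 29 / 2 + 361*sqrt(6) / 6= 161.88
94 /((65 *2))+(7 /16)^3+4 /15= 857413 /798720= 1.07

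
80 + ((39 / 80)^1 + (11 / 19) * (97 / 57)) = 7058797 / 86640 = 81.47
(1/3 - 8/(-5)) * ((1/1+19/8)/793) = 261/31720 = 0.01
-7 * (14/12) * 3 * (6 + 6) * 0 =0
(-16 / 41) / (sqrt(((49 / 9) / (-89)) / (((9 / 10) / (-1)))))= -72 * sqrt(890) / 1435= -1.50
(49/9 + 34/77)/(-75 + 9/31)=-126449/1604988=-0.08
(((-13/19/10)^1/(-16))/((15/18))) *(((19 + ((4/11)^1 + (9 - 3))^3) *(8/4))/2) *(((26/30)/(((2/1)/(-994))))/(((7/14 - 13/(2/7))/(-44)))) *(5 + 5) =-3437077553/574750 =-5980.13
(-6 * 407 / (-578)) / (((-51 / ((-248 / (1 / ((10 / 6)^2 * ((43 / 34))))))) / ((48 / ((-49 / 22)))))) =-19097091200 / 12277587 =-1555.44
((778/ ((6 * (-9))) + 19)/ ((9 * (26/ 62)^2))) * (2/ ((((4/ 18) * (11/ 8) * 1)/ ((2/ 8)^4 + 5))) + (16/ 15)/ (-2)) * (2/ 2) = 5068015129/ 54208440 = 93.49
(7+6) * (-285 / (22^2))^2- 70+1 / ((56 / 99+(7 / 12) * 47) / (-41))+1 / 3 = -518828290297 / 7787372208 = -66.62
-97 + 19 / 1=-78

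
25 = 25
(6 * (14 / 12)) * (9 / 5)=63 / 5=12.60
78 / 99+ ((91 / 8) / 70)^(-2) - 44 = -29794 / 5577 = -5.34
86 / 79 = 1.09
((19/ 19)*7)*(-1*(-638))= 4466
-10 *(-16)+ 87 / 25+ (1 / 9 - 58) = 23758 / 225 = 105.59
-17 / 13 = -1.31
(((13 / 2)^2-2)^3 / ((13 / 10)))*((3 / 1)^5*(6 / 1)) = 15211609245 / 208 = 73132736.75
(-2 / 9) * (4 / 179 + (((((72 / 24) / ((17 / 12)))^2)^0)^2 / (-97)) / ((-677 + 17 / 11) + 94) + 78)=-8664675961 / 499741866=-17.34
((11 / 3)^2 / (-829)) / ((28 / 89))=-10769 / 208908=-0.05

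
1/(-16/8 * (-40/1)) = 1/80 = 0.01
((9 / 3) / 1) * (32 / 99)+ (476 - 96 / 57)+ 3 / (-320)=95359399 / 200640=475.28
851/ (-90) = -851/ 90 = -9.46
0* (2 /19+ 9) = 0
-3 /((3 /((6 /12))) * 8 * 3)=-0.02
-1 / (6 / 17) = -2.83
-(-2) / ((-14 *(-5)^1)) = 1 / 35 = 0.03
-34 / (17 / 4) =-8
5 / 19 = 0.26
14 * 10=140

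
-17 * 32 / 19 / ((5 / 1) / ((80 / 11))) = -8704 / 209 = -41.65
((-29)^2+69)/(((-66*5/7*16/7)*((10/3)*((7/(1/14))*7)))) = -13/3520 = -0.00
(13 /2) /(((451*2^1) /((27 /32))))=351 /57728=0.01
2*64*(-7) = -896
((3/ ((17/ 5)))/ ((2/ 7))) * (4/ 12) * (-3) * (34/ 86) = -105/ 86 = -1.22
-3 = -3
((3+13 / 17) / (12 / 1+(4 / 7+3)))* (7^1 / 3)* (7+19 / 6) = 95648 / 16677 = 5.74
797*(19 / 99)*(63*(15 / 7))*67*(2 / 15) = 2029162 / 11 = 184469.27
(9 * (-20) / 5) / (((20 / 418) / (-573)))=431125.20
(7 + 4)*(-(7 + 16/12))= -275/3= -91.67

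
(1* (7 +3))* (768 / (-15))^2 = 131072 / 5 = 26214.40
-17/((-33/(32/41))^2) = -17408/1830609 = -0.01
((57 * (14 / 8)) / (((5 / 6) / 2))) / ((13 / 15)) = 3591 / 13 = 276.23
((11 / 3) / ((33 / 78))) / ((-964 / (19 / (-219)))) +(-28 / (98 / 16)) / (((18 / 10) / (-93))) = 523569409 / 2216718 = 236.19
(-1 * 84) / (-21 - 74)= 84 / 95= 0.88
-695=-695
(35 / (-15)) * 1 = -7 / 3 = -2.33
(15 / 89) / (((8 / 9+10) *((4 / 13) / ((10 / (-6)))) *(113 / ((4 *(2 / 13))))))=-225 / 492793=-0.00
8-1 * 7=1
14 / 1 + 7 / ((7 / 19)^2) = 459 / 7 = 65.57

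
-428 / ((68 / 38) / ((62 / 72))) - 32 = -72815 / 306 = -237.96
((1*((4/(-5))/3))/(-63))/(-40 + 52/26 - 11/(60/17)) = -16/155421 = -0.00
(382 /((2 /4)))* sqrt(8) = 1528* sqrt(2) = 2160.92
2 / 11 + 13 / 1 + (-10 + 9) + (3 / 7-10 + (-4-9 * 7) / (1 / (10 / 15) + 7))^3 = -98334524557 / 18536749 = -5304.84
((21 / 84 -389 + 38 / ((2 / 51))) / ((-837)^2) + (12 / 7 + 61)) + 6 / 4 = 1259639309 / 19615932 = 64.22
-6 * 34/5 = -204/5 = -40.80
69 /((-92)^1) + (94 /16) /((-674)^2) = -0.75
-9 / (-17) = 9 / 17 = 0.53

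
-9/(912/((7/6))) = -7/608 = -0.01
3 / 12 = 1 / 4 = 0.25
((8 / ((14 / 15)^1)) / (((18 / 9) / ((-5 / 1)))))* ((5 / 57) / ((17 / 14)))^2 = -35000 / 312987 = -0.11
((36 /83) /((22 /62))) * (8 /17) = 8928 /15521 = 0.58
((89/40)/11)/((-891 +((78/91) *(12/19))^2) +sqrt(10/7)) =-4960910598903/21845305518097160 - 3978309167 *sqrt(70)/109226527590485800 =-0.00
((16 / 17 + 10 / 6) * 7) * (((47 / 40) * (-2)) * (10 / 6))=-43757 / 612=-71.50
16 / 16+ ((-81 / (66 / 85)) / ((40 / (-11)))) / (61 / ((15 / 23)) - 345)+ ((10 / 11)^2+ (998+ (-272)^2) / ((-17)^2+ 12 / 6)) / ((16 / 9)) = 103624891531 / 708351424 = 146.29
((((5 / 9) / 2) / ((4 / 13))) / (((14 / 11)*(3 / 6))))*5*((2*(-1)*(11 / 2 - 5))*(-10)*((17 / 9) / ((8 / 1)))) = 16.75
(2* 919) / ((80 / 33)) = 30327 / 40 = 758.18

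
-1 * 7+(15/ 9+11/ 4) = -31/ 12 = -2.58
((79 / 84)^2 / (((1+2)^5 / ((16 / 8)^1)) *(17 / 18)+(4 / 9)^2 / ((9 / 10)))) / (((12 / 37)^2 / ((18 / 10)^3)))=56056718169 / 131418392000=0.43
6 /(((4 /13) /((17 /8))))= 663 /16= 41.44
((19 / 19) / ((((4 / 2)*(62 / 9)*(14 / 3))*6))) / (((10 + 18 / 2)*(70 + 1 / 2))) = 3 / 1550248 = 0.00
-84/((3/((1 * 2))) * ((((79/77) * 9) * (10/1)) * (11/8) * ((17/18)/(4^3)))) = -200704/6715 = -29.89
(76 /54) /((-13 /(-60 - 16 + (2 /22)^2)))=116470 /14157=8.23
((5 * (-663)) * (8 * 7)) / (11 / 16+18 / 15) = -14851200 / 151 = -98352.32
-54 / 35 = -1.54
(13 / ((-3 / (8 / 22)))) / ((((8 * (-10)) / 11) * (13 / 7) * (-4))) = -7 / 240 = -0.03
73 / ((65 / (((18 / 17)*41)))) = 53874 / 1105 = 48.75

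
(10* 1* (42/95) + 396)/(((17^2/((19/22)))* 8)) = 951/6358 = 0.15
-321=-321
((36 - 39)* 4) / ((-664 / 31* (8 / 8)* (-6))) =-31 / 332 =-0.09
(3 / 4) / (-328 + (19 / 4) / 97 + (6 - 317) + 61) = -291 / 224245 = -0.00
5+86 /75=6.15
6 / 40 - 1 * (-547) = 10943 / 20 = 547.15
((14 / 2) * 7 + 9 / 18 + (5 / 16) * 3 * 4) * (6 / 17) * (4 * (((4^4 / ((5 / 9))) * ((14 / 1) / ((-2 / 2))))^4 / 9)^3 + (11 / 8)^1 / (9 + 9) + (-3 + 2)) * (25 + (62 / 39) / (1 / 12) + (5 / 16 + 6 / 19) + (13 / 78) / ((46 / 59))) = 871716663683176438731274316241905580287725921090209441641825063 / 36216375000000000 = 24069682945440465500240550000000000000000000000.00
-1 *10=-10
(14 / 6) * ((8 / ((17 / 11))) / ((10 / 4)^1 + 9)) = 1232 / 1173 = 1.05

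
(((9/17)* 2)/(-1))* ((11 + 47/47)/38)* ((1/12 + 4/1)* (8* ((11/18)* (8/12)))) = -4.45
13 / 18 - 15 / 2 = -61 / 9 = -6.78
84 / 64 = 21 / 16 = 1.31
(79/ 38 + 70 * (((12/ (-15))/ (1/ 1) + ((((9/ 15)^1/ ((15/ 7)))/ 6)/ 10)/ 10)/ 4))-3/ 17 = -12.09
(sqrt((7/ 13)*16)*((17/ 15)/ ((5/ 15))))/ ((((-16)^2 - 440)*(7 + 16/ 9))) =-153*sqrt(91)/ 236210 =-0.01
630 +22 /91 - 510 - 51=6301 /91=69.24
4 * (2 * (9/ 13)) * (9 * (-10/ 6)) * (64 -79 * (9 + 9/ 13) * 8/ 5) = 16301952/ 169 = 96461.25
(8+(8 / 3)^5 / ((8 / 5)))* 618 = 4619344 / 81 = 57028.94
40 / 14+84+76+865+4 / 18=64769 / 63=1028.08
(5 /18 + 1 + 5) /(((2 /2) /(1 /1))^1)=113 /18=6.28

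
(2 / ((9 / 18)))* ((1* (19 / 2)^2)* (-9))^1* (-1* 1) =3249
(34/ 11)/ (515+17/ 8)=272/ 45507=0.01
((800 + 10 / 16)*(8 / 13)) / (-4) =-123.17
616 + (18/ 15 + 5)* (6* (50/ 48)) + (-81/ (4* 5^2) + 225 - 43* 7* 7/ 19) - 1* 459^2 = -199417307/ 950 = -209912.95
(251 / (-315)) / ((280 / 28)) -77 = -242801 / 3150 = -77.08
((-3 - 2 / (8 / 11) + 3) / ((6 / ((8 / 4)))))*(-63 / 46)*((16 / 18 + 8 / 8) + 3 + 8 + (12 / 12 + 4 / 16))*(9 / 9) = 39193 / 2208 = 17.75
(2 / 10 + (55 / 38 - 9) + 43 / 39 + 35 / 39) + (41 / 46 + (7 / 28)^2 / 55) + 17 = 4822309 / 384560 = 12.54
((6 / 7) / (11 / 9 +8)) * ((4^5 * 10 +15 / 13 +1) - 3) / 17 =7187886 / 128401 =55.98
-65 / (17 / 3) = -11.47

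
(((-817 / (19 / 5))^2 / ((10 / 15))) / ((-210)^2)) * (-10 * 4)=-9245 / 147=-62.89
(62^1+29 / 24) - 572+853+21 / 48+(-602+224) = -1601 / 48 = -33.35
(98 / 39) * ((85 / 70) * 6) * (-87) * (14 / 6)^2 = -338198 / 39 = -8671.74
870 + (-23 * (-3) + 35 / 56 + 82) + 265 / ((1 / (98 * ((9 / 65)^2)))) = 10271897 / 6760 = 1519.51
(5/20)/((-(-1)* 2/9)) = 9/8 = 1.12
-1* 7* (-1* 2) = 14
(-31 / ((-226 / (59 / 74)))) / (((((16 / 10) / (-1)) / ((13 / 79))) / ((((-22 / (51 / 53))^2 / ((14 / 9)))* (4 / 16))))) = -40407703765 / 42764472128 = -0.94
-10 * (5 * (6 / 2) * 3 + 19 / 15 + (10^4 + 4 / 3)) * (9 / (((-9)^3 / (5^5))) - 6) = 40313204 / 9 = 4479244.89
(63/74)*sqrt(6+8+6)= 63*sqrt(5)/37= 3.81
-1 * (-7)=7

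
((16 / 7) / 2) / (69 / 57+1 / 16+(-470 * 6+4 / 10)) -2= -59986158 / 29986999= -2.00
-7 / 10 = -0.70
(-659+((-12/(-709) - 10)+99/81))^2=18155967604324/40717161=445904.56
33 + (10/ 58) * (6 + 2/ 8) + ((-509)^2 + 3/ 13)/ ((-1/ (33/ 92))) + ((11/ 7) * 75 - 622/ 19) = -428139679221/ 4612972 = -92812.11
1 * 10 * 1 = 10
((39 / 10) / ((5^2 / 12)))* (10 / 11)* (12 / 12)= 468 / 275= 1.70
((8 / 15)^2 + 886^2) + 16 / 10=176624524 / 225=784997.88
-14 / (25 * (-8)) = 0.07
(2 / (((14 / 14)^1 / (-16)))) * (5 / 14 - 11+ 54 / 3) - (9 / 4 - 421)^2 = -19665743 / 112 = -175586.99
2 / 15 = 0.13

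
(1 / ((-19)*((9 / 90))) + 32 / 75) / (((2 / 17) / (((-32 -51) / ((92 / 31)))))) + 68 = 12020411 / 131100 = 91.69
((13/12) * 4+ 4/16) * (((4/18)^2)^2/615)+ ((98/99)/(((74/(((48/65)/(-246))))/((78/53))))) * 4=-56980268/261117925695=-0.00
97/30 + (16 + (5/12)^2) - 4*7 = -6187/720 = -8.59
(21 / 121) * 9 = 189 / 121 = 1.56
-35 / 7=-5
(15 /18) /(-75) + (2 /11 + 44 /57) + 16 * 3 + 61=2068021 /18810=109.94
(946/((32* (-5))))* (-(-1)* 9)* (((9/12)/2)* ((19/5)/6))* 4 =-80883/1600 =-50.55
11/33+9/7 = 34/21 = 1.62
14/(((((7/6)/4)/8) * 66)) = 64/11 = 5.82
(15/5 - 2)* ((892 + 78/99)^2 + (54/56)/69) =558998091737/701316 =797070.21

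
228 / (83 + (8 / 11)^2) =9196 / 3369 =2.73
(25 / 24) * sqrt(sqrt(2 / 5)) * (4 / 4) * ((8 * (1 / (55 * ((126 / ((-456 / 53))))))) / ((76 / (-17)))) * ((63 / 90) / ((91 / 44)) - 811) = -895781 * 2^(1 / 4) * 5^(3 / 4) / 2387385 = -1.49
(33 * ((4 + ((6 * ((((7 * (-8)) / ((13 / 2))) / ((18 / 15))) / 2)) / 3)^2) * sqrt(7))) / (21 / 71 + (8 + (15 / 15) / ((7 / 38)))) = 461874028 * sqrt(7) / 3458247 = 353.36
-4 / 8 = -1 / 2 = -0.50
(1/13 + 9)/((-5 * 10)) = -59/325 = -0.18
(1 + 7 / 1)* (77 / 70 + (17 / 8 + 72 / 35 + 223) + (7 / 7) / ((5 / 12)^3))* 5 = 1694743 / 175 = 9684.25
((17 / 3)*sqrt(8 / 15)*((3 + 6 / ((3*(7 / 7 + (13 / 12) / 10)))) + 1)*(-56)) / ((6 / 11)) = -1154912*sqrt(30) / 2565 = -2466.17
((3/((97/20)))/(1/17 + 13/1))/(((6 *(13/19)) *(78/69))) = 37145/3639246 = 0.01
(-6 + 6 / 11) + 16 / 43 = -2404 / 473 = -5.08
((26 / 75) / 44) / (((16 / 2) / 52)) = 0.05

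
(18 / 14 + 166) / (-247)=-1171 / 1729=-0.68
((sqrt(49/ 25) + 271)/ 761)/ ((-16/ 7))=-4767/ 30440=-0.16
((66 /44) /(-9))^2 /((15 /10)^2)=1 /81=0.01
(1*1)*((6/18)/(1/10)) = 10/3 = 3.33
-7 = -7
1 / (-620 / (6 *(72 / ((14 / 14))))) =-108 / 155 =-0.70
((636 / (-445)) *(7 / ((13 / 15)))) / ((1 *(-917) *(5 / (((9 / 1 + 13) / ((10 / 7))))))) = 146916 / 3789175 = 0.04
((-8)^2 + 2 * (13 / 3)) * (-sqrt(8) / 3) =-436 * sqrt(2) / 9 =-68.51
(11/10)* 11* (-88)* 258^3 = -91431777888/5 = -18286355577.60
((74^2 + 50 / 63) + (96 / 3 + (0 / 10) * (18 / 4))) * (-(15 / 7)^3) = -130145250 / 2401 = -54204.60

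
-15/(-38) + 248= 248.39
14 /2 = 7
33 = 33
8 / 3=2.67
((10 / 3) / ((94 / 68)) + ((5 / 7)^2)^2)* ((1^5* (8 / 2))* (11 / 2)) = 19898230 / 338541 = 58.78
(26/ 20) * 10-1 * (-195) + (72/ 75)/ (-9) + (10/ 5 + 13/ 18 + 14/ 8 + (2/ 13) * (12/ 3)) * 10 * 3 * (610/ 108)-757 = 32954693/ 105300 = 312.96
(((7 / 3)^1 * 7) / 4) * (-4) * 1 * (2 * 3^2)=-294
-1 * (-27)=27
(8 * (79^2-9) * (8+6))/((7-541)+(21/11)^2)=-84456064/64173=-1316.07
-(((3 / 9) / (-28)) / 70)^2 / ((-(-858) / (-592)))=37 / 1854052200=0.00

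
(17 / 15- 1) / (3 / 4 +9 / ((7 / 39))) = 56 / 21375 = 0.00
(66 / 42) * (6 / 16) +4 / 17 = 785 / 952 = 0.82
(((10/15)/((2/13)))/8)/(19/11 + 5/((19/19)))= 0.08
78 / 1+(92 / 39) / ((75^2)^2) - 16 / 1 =76507031342 / 1233984375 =62.00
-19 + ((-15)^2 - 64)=142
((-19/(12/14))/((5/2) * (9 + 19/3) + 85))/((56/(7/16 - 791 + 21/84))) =48051/18944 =2.54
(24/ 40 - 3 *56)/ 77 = -837/ 385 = -2.17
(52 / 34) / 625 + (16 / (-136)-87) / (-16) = 54473 / 10000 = 5.45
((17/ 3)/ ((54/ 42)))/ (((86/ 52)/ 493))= 1525342/ 1161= 1313.82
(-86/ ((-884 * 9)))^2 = 1849/ 15824484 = 0.00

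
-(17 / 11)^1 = -17 / 11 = -1.55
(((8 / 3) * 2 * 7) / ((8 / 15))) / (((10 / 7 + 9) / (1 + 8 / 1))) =4410 / 73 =60.41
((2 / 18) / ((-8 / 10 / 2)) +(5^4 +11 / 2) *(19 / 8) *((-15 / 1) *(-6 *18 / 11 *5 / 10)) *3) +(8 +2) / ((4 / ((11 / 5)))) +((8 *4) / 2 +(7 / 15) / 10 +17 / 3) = 6550324949 / 19800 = 330824.49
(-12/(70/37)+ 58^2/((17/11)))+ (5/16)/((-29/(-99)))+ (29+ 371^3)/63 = 2019392684741/2484720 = 812724.45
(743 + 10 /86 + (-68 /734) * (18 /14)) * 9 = 738690012 /110467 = 6686.97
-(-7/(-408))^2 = -49/166464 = -0.00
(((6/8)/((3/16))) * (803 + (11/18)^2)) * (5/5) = 260293/81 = 3213.49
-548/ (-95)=548/ 95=5.77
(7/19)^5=16807/2476099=0.01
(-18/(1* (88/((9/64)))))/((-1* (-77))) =-81/216832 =-0.00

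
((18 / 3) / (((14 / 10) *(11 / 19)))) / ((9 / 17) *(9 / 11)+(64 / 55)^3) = 146561250 / 39771011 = 3.69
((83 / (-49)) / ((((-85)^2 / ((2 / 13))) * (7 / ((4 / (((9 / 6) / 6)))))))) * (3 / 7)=-7968 / 225513925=-0.00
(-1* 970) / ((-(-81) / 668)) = -647960 / 81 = -7999.51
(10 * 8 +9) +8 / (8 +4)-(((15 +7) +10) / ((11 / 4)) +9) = 69.03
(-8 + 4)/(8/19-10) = 38/91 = 0.42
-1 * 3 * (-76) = 228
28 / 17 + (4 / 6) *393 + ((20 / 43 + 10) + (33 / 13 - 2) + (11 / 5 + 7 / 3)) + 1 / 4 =159327661 / 570180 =279.43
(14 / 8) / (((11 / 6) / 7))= 147 / 22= 6.68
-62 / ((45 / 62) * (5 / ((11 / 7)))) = -42284 / 1575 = -26.85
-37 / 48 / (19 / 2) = -37 / 456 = -0.08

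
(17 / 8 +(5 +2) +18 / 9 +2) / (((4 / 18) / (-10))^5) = -19375453125 / 8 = -2421931640.62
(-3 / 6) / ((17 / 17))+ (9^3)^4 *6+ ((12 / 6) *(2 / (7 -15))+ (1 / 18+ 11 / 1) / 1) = 30502389940129 / 18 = 1694577218896.06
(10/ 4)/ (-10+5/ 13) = -13/ 50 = -0.26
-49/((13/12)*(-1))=588/13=45.23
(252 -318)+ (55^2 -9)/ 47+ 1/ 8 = -641/ 376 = -1.70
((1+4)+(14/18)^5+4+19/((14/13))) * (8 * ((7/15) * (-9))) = -17808460/19683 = -904.76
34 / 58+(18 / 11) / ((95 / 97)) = 2.26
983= 983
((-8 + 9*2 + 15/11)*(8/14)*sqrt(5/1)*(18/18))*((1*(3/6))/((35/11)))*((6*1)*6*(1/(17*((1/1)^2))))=1800*sqrt(5)/833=4.83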